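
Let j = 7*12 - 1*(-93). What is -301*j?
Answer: -53277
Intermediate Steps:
j = 177 (j = 84 + 93 = 177)
-301*j = -301*177 = -53277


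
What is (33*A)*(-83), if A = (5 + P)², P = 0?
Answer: -68475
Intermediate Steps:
A = 25 (A = (5 + 0)² = 5² = 25)
(33*A)*(-83) = (33*25)*(-83) = 825*(-83) = -68475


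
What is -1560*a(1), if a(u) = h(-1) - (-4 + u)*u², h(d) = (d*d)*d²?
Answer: -6240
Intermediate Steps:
h(d) = d⁴ (h(d) = d²*d² = d⁴)
a(u) = 1 - u²*(-4 + u) (a(u) = (-1)⁴ - (-4 + u)*u² = 1 - u²*(-4 + u))
-1560*a(1) = -1560*(1 - 1*1³ + 4*1²) = -1560*(1 - 1*1 + 4*1) = -1560*(1 - 1 + 4) = -1560*4 = -6240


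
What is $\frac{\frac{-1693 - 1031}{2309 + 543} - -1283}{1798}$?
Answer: $\frac{457049}{640987} \approx 0.71304$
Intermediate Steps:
$\frac{\frac{-1693 - 1031}{2309 + 543} - -1283}{1798} = \left(- \frac{2724}{2852} + 1283\right) \frac{1}{1798} = \left(\left(-2724\right) \frac{1}{2852} + 1283\right) \frac{1}{1798} = \left(- \frac{681}{713} + 1283\right) \frac{1}{1798} = \frac{914098}{713} \cdot \frac{1}{1798} = \frac{457049}{640987}$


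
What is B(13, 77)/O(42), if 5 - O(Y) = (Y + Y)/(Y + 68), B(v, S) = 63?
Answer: 3465/233 ≈ 14.871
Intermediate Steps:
O(Y) = 5 - 2*Y/(68 + Y) (O(Y) = 5 - (Y + Y)/(Y + 68) = 5 - 2*Y/(68 + Y))
B(13, 77)/O(42) = 63/(((340 + 3*42)/(68 + 42))) = 63/(((340 + 126)/110)) = 63/(((1/110)*466)) = 63/(233/55) = 63*(55/233) = 3465/233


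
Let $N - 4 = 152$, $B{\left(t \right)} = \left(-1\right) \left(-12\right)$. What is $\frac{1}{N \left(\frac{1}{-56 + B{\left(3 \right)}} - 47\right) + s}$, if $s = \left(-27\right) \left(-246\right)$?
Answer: $- \frac{11}{7629} \approx -0.0014419$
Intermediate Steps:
$B{\left(t \right)} = 12$
$N = 156$ ($N = 4 + 152 = 156$)
$s = 6642$
$\frac{1}{N \left(\frac{1}{-56 + B{\left(3 \right)}} - 47\right) + s} = \frac{1}{156 \left(\frac{1}{-56 + 12} - 47\right) + 6642} = \frac{1}{156 \left(\frac{1}{-44} - 47\right) + 6642} = \frac{1}{156 \left(- \frac{1}{44} - 47\right) + 6642} = \frac{1}{156 \left(- \frac{2069}{44}\right) + 6642} = \frac{1}{- \frac{80691}{11} + 6642} = \frac{1}{- \frac{7629}{11}} = - \frac{11}{7629}$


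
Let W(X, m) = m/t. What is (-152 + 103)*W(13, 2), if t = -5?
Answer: 98/5 ≈ 19.600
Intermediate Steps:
W(X, m) = -m/5 (W(X, m) = m/(-5) = m*(-1/5) = -m/5)
(-152 + 103)*W(13, 2) = (-152 + 103)*(-1/5*2) = -49*(-2/5) = 98/5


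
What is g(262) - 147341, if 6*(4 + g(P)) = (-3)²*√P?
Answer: -147345 + 3*√262/2 ≈ -1.4732e+5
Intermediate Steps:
g(P) = -4 + 3*√P/2 (g(P) = -4 + ((-3)²*√P)/6 = -4 + (9*√P)/6 = -4 + 3*√P/2)
g(262) - 147341 = (-4 + 3*√262/2) - 147341 = -147345 + 3*√262/2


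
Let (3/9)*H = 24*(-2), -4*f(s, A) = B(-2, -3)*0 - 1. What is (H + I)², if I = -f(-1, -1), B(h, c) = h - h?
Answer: 332929/16 ≈ 20808.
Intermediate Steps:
B(h, c) = 0
f(s, A) = ¼ (f(s, A) = -(0*0 - 1)/4 = -(0 - 1)/4 = -¼*(-1) = ¼)
I = -¼ (I = -1*¼ = -¼ ≈ -0.25000)
H = -144 (H = 3*(24*(-2)) = 3*(-48) = -144)
(H + I)² = (-144 - ¼)² = (-577/4)² = 332929/16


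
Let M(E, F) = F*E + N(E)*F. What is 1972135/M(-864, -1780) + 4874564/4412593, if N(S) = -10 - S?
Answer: 1757799267051/15708831080 ≈ 111.90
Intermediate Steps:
M(E, F) = E*F + F*(-10 - E) (M(E, F) = F*E + (-10 - E)*F = E*F + F*(-10 - E))
1972135/M(-864, -1780) + 4874564/4412593 = 1972135/((-10*(-1780))) + 4874564/4412593 = 1972135/17800 + 4874564*(1/4412593) = 1972135*(1/17800) + 4874564/4412593 = 394427/3560 + 4874564/4412593 = 1757799267051/15708831080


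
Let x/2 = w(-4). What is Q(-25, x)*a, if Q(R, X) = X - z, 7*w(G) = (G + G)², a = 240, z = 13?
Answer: 8880/7 ≈ 1268.6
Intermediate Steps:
w(G) = 4*G²/7 (w(G) = (G + G)²/7 = (2*G)²/7 = (4*G²)/7 = 4*G²/7)
x = 128/7 (x = 2*((4/7)*(-4)²) = 2*((4/7)*16) = 2*(64/7) = 128/7 ≈ 18.286)
Q(R, X) = -13 + X (Q(R, X) = X - 1*13 = X - 13 = -13 + X)
Q(-25, x)*a = (-13 + 128/7)*240 = (37/7)*240 = 8880/7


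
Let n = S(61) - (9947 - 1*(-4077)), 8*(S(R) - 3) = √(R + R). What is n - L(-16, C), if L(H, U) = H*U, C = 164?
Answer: -11397 + √122/8 ≈ -11396.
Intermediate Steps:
S(R) = 3 + √2*√R/8 (S(R) = 3 + √(R + R)/8 = 3 + √(2*R)/8 = 3 + (√2*√R)/8 = 3 + √2*√R/8)
n = -14021 + √122/8 (n = (3 + √2*√61/8) - (9947 - 1*(-4077)) = (3 + √122/8) - (9947 + 4077) = (3 + √122/8) - 1*14024 = (3 + √122/8) - 14024 = -14021 + √122/8 ≈ -14020.)
n - L(-16, C) = (-14021 + √122/8) - (-16)*164 = (-14021 + √122/8) - 1*(-2624) = (-14021 + √122/8) + 2624 = -11397 + √122/8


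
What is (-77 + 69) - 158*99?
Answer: -15650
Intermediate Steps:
(-77 + 69) - 158*99 = -8 - 15642 = -15650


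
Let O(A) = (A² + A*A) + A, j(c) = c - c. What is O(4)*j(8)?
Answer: 0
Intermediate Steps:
j(c) = 0
O(A) = A + 2*A² (O(A) = (A² + A²) + A = 2*A² + A = A + 2*A²)
O(4)*j(8) = (4*(1 + 2*4))*0 = (4*(1 + 8))*0 = (4*9)*0 = 36*0 = 0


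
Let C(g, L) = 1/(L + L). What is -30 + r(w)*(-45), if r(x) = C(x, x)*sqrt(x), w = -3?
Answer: -30 + 15*I*sqrt(3)/2 ≈ -30.0 + 12.99*I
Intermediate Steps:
C(g, L) = 1/(2*L)
r(x) = 1/(2*sqrt(x)) (r(x) = (1/(2*x))*sqrt(x) = 1/(2*sqrt(x)))
-30 + r(w)*(-45) = -30 + (1/(2*sqrt(-3)))*(-45) = -30 + ((-I*sqrt(3)/3)/2)*(-45) = -30 - I*sqrt(3)/6*(-45) = -30 + 15*I*sqrt(3)/2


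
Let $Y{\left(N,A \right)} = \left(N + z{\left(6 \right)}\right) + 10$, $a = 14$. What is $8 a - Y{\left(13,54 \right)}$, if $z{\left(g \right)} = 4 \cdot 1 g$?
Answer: $65$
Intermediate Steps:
$z{\left(g \right)} = 4 g$
$Y{\left(N,A \right)} = 34 + N$ ($Y{\left(N,A \right)} = \left(N + 4 \cdot 6\right) + 10 = \left(N + 24\right) + 10 = \left(24 + N\right) + 10 = 34 + N$)
$8 a - Y{\left(13,54 \right)} = 8 \cdot 14 - \left(34 + 13\right) = 112 - 47 = 65$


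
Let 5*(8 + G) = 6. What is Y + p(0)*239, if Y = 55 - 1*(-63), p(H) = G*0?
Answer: 118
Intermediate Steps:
G = -34/5 (G = -8 + (⅕)*6 = -8 + 6/5 = -34/5 ≈ -6.8000)
p(H) = 0 (p(H) = -34/5*0 = 0)
Y = 118 (Y = 55 + 63 = 118)
Y + p(0)*239 = 118 + 0*239 = 118 + 0 = 118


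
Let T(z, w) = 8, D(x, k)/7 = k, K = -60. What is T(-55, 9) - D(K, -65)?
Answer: 463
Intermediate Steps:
D(x, k) = 7*k
T(-55, 9) - D(K, -65) = 8 - 7*(-65) = 8 - 1*(-455) = 8 + 455 = 463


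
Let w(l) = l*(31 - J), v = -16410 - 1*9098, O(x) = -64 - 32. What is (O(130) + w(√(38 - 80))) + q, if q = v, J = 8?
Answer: -25604 + 23*I*√42 ≈ -25604.0 + 149.06*I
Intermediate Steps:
O(x) = -96
v = -25508 (v = -16410 - 9098 = -25508)
q = -25508
w(l) = 23*l (w(l) = l*(31 - 1*8) = l*(31 - 8) = l*23 = 23*l)
(O(130) + w(√(38 - 80))) + q = (-96 + 23*√(38 - 80)) - 25508 = (-96 + 23*√(-42)) - 25508 = (-96 + 23*(I*√42)) - 25508 = (-96 + 23*I*√42) - 25508 = -25604 + 23*I*√42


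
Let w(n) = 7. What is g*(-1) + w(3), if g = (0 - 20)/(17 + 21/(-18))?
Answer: 157/19 ≈ 8.2632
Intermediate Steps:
g = -24/19 (g = -20/(17 + 21*(-1/18)) = -20/(17 - 7/6) = -20/95/6 = -20*6/95 = -24/19 ≈ -1.2632)
g*(-1) + w(3) = -24/19*(-1) + 7 = 24/19 + 7 = 157/19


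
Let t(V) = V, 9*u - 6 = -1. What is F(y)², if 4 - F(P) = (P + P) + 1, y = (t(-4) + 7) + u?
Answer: 1369/81 ≈ 16.901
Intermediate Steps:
u = 5/9 (u = ⅔ + (⅑)*(-1) = ⅔ - ⅑ = 5/9 ≈ 0.55556)
y = 32/9 (y = (-4 + 7) + 5/9 = 3 + 5/9 = 32/9 ≈ 3.5556)
F(P) = 3 - 2*P (F(P) = 4 - ((P + P) + 1) = 4 - (2*P + 1) = 4 - (1 + 2*P) = 4 + (-1 - 2*P) = 3 - 2*P)
F(y)² = (3 - 2*32/9)² = (3 - 64/9)² = (-37/9)² = 1369/81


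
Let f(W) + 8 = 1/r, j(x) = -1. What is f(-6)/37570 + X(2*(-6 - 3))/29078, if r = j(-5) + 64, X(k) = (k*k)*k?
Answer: -987031811/4916072070 ≈ -0.20078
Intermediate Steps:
X(k) = k**3 (X(k) = k**2*k = k**3)
r = 63 (r = -1 + 64 = 63)
f(W) = -503/63 (f(W) = -8 + 1/63 = -503/63)
f(-6)/37570 + X(2*(-6 - 3))/29078 = -503/63/37570 + (2*(-6 - 3))**3/29078 = -503/63*1/37570 + (2*(-9))**3*(1/29078) = -503/2366910 + (-18)**3*(1/29078) = -503/2366910 - 5832*1/29078 = -503/2366910 - 2916/14539 = -987031811/4916072070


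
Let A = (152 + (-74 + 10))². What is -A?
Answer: -7744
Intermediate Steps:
A = 7744 (A = (152 - 64)² = 88² = 7744)
-A = -1*7744 = -7744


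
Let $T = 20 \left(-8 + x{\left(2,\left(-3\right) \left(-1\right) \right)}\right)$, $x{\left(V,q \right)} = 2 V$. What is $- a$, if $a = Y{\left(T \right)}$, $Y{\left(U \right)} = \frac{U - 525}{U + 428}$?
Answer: $\frac{605}{348} \approx 1.7385$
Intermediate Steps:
$T = -80$ ($T = 20 \left(-8 + 2 \cdot 2\right) = 20 \left(-8 + 4\right) = 20 \left(-4\right) = -80$)
$Y{\left(U \right)} = \frac{-525 + U}{428 + U}$
$a = - \frac{605}{348}$ ($a = \frac{-525 - 80}{428 - 80} = \frac{1}{348} \left(-605\right) = - \frac{605}{348} \approx -1.7385$)
$- a = \left(-1\right) \left(- \frac{605}{348}\right) = \frac{605}{348}$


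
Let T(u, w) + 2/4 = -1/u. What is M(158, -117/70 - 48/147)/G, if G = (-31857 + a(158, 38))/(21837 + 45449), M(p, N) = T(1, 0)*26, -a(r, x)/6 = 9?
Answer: 874718/10637 ≈ 82.234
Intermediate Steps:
T(u, w) = -½ - 1/u
a(r, x) = -54 (a(r, x) = -6*9 = -54)
M(p, N) = -39 (M(p, N) = ((½)*(-2 - 1*1)/1)*26 = ((½)*1*(-2 - 1))*26 = ((½)*1*(-3))*26 = -3/2*26 = -39)
G = -31911/67286 (G = (-31857 - 54)/(21837 + 45449) = -31911/67286 ≈ -0.47426)
M(158, -117/70 - 48/147)/G = -39/(-31911/67286) = -39*(-67286/31911) = 874718/10637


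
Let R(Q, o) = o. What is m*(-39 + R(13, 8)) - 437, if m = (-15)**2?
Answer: -7412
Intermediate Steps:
m = 225
m*(-39 + R(13, 8)) - 437 = 225*(-39 + 8) - 437 = 225*(-31) - 437 = -6975 - 437 = -7412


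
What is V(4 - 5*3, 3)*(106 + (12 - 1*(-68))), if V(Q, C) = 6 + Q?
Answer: -930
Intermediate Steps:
V(4 - 5*3, 3)*(106 + (12 - 1*(-68))) = (6 + (4 - 5*3))*(106 + (12 - 1*(-68))) = (6 + (4 - 15))*(106 + (12 + 68)) = (6 - 11)*(106 + 80) = -5*186 = -930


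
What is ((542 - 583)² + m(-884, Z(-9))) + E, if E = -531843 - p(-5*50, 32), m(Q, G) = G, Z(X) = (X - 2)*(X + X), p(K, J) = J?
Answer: -529996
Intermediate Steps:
Z(X) = 2*X*(-2 + X) (Z(X) = (-2 + X)*(2*X) = 2*X*(-2 + X))
E = -531875 (E = -531843 - 1*32 = -531843 - 32 = -531875)
((542 - 583)² + m(-884, Z(-9))) + E = ((542 - 583)² + 2*(-9)*(-2 - 9)) - 531875 = ((-41)² + 2*(-9)*(-11)) - 531875 = (1681 + 198) - 531875 = 1879 - 531875 = -529996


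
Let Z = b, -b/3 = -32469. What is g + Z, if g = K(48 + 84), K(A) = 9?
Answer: 97416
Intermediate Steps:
b = 97407 (b = -3*(-32469) = 97407)
g = 9
Z = 97407
g + Z = 9 + 97407 = 97416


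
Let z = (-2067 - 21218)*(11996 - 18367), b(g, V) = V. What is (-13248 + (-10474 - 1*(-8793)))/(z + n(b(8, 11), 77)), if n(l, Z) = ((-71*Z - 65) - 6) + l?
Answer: -14929/148343208 ≈ -0.00010064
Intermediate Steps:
z = 148348735 (z = -23285*(-6371) = 148348735)
n(l, Z) = -71 + l - 71*Z (n(l, Z) = ((-65 - 71*Z) - 6) + l = (-71 - 71*Z) + l = -71 + l - 71*Z)
(-13248 + (-10474 - 1*(-8793)))/(z + n(b(8, 11), 77)) = (-13248 + (-10474 - 1*(-8793)))/(148348735 + (-71 + 11 - 71*77)) = (-13248 + (-10474 + 8793))/(148348735 + (-71 + 11 - 5467)) = (-13248 - 1681)/(148348735 - 5527) = -14929/148343208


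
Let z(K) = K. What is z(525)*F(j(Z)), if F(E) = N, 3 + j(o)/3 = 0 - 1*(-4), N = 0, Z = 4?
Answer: 0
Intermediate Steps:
j(o) = 3 (j(o) = -9 + 3*(0 - 1*(-4)) = -9 + 3*(0 + 4) = -9 + 3*4 = -9 + 12 = 3)
F(E) = 0
z(525)*F(j(Z)) = 525*0 = 0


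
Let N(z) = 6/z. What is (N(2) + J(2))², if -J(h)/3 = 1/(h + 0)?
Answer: 9/4 ≈ 2.2500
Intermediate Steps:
J(h) = -3/h (J(h) = -3/(h + 0) = -3/h)
(N(2) + J(2))² = (6/2 - 3/2)² = (6*(½) - 3*½)² = (3 - 3/2)² = (3/2)² = 9/4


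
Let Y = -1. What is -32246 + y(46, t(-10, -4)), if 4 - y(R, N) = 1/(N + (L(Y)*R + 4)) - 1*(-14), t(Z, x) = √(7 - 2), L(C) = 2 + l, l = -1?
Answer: -16095754/499 + √5/2495 ≈ -32256.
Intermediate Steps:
L(C) = 1 (L(C) = 2 - 1 = 1)
t(Z, x) = √5
y(R, N) = -10 - 1/(4 + N + R) (y(R, N) = 4 - (1/(N + (1*R + 4)) - 1*(-14)) = 4 - (1/(N + (R + 4)) + 14) = 4 - (1/(N + (4 + R)) + 14) = 4 - (1/(4 + N + R) + 14) = 4 - (14 + 1/(4 + N + R)) = 4 + (-14 - 1/(4 + N + R)) = -10 - 1/(4 + N + R))
-32246 + y(46, t(-10, -4)) = -32246 + (-41 - 10*√5 - 10*46)/(4 + √5 + 46) = -32246 + (-41 - 10*√5 - 460)/(50 + √5) = -32246 + (-501 - 10*√5)/(50 + √5)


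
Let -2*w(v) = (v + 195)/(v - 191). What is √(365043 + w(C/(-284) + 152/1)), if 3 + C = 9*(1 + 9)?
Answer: √48900290874/366 ≈ 604.19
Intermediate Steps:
C = 87 (C = -3 + 9*(1 + 9) = -3 + 9*10 = -3 + 90 = 87)
w(v) = -(195 + v)/(2*(-191 + v)) (w(v) = -(v + 195)/(2*(v - 191)) = -(195 + v)/(2*(-191 + v)))
√(365043 + w(C/(-284) + 152/1)) = √(365043 + (-195 - (87/(-284) + 152/1))/(2*(-191 + (87/(-284) + 152/1)))) = √(365043 + (-195 - (87*(-1/284) + 152*1))/(2*(-191 + (87*(-1/284) + 152*1)))) = √(365043 + (-195 - (-87/284 + 152))/(2*(-191 + (-87/284 + 152)))) = √(365043 + (-195 - 1*43081/284)/(2*(-191 + 43081/284))) = √(365043 + (-195 - 43081/284)/(2*(-11163/284))) = √(365043 + (½)*(-284/11163)*(-98461/284)) = √(365043 + 98461/22326) = √(8150048479/22326) = √48900290874/366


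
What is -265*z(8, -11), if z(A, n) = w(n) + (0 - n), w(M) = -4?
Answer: -1855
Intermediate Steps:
z(A, n) = -4 - n (z(A, n) = -4 + (0 - n) = -4 - n)
-265*z(8, -11) = -265*(-4 - 1*(-11)) = -265*(-4 + 11) = -265*7 = -1855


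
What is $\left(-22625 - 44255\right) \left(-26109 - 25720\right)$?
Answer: $3466323520$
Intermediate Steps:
$\left(-22625 - 44255\right) \left(-26109 - 25720\right) = \left(-66880\right) \left(-51829\right) = 3466323520$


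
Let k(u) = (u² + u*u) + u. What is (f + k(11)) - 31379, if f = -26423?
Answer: -57549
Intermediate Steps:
k(u) = u + 2*u² (k(u) = (u² + u²) + u = 2*u² + u = u + 2*u²)
(f + k(11)) - 31379 = (-26423 + 11*(1 + 2*11)) - 31379 = (-26423 + 11*(1 + 22)) - 31379 = (-26423 + 11*23) - 31379 = (-26423 + 253) - 31379 = -26170 - 31379 = -57549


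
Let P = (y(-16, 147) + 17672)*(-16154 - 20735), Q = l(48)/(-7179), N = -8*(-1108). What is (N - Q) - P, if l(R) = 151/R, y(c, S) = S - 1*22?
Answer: 226232365827175/344592 ≈ 6.5652e+8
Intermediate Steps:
y(c, S) = -22 + S (y(c, S) = S - 22 = -22 + S)
N = 8864
Q = -151/344592 (Q = (151/48)/(-7179) = (151*(1/48))*(-1/7179) = (151/48)*(-1/7179) = -151/344592 ≈ -0.00043820)
P = -656513533 (P = ((-22 + 147) + 17672)*(-16154 - 20735) = (125 + 17672)*(-36889) = 17797*(-36889) = -656513533)
(N - Q) - P = (8864 - 1*(-151/344592)) - 1*(-656513533) = (8864 + 151/344592) + 656513533 = 3054463639/344592 + 656513533 = 226232365827175/344592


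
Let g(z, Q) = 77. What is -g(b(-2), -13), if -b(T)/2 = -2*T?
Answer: -77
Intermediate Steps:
b(T) = 4*T (b(T) = -(-4)*T = 4*T)
-g(b(-2), -13) = -1*77 = -77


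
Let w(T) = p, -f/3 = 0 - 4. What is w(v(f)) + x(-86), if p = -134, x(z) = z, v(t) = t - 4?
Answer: -220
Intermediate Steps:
f = 12 (f = -3*(0 - 4) = -3*(-4) = 12)
v(t) = -4 + t
w(T) = -134
w(v(f)) + x(-86) = -134 - 86 = -220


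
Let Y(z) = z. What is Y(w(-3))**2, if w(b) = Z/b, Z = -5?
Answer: 25/9 ≈ 2.7778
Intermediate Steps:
w(b) = -5/b
Y(w(-3))**2 = (-5/(-3))**2 = (-5*(-1/3))**2 = (5/3)**2 = 25/9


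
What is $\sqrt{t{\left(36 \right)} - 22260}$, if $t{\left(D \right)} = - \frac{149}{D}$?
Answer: $\frac{i \sqrt{801509}}{6} \approx 149.21 i$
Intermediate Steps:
$\sqrt{t{\left(36 \right)} - 22260} = \sqrt{- \frac{149}{36} - 22260} = \sqrt{- \frac{801509}{36}} = \frac{i \sqrt{801509}}{6}$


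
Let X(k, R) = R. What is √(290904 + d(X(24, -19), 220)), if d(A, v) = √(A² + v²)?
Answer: √(290904 + √48761) ≈ 539.56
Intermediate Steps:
√(290904 + d(X(24, -19), 220)) = √(290904 + √((-19)² + 220²)) = √(290904 + √(361 + 48400)) = √(290904 + √48761)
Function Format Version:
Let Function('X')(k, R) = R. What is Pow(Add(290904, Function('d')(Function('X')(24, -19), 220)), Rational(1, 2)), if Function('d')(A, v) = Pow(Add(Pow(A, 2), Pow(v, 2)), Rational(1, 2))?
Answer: Pow(Add(290904, Pow(48761, Rational(1, 2))), Rational(1, 2)) ≈ 539.56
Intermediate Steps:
Pow(Add(290904, Function('d')(Function('X')(24, -19), 220)), Rational(1, 2)) = Pow(Add(290904, Pow(Add(Pow(-19, 2), Pow(220, 2)), Rational(1, 2))), Rational(1, 2)) = Pow(Add(290904, Pow(Add(361, 48400), Rational(1, 2))), Rational(1, 2)) = Pow(Add(290904, Pow(48761, Rational(1, 2))), Rational(1, 2))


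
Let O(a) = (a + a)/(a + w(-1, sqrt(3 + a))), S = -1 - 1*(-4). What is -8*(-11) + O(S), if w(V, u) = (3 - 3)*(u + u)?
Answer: 90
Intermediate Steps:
S = 3 (S = -1 + 4 = 3)
w(V, u) = 0 (w(V, u) = 0*(2*u) = 0)
O(a) = 2 (O(a) = (a + a)/(a + 0) = (2*a)/a = 2)
-8*(-11) + O(S) = -8*(-11) + 2 = 88 + 2 = 90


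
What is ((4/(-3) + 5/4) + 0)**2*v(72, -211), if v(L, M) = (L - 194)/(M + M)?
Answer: 61/30384 ≈ 0.0020076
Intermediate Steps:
v(L, M) = (-194 + L)/(2*M) (v(L, M) = (-194 + L)/((2*M)) = (-194 + L)*(1/(2*M)) = (-194 + L)/(2*M))
((4/(-3) + 5/4) + 0)**2*v(72, -211) = ((4/(-3) + 5/4) + 0)**2*((1/2)*(-194 + 72)/(-211)) = ((4*(-1/3) + 5*(1/4)) + 0)**2*((1/2)*(-1/211)*(-122)) = ((-4/3 + 5/4) + 0)**2*(61/211) = (-1/12 + 0)**2*(61/211) = (-1/12)**2*(61/211) = (1/144)*(61/211) = 61/30384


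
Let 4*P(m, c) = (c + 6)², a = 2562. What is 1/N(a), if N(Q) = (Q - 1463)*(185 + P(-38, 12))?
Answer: 1/292334 ≈ 3.4207e-6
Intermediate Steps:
P(m, c) = (6 + c)²/4 (P(m, c) = (c + 6)²/4 = (6 + c)²/4)
N(Q) = -389158 + 266*Q (N(Q) = (Q - 1463)*(185 + (6 + 12)²/4) = (-1463 + Q)*(185 + (¼)*18²) = (-1463 + Q)*(185 + (¼)*324) = (-1463 + Q)*(185 + 81) = (-1463 + Q)*266 = -389158 + 266*Q)
1/N(a) = 1/(-389158 + 266*2562) = 1/(-389158 + 681492) = 1/292334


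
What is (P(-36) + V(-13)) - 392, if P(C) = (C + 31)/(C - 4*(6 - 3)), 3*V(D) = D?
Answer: -19019/48 ≈ -396.23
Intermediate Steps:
V(D) = D/3
P(C) = (31 + C)/(-12 + C) (P(C) = (31 + C)/(C - 4*3) = (31 + C)/(C - 12) = (31 + C)/(-12 + C))
(P(-36) + V(-13)) - 392 = ((31 - 36)/(-12 - 36) + (⅓)*(-13)) - 392 = (-5/(-48) - 13/3) - 392 = (-1/48*(-5) - 13/3) - 392 = (5/48 - 13/3) - 392 = -203/48 - 392 = -19019/48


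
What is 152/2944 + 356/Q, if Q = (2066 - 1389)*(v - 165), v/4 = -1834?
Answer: 96354355/1868769136 ≈ 0.051560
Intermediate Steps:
v = -7336 (v = 4*(-1834) = -7336)
Q = -5078177 (Q = (2066 - 1389)*(-7336 - 165) = 677*(-7501) = -5078177)
152/2944 + 356/Q = 152/2944 + 356/(-5078177) = 152*(1/2944) + 356*(-1/5078177) = 19/368 - 356/5078177 = 96354355/1868769136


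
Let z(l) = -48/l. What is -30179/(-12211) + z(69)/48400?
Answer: 2099691714/849580325 ≈ 2.4714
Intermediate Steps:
-30179/(-12211) + z(69)/48400 = -30179/(-12211) - 48/69/48400 = -30179*(-1/12211) - 48*1/69*(1/48400) = 30179/12211 - 16/23*1/48400 = 30179/12211 - 1/69575 = 2099691714/849580325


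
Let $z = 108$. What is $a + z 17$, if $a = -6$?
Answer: $1830$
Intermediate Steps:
$a + z 17 = -6 + 108 \cdot 17 = -6 + 1836 = 1830$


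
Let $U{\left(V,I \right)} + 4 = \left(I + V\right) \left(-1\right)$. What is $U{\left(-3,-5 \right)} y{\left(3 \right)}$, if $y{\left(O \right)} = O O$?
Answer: $36$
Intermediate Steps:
$y{\left(O \right)} = O^{2}$
$U{\left(V,I \right)} = -4 - I - V$ ($U{\left(V,I \right)} = -4 + \left(I + V\right) \left(-1\right) = -4 - \left(I + V\right) = -4 - I - V$)
$U{\left(-3,-5 \right)} y{\left(3 \right)} = \left(-4 - -5 - -3\right) 3^{2} = \left(-4 + 5 + 3\right) 9 = 4 \cdot 9 = 36$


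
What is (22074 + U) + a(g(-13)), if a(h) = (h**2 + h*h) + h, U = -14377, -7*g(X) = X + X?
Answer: 378687/49 ≈ 7728.3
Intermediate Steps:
g(X) = -2*X/7 (g(X) = -(X + X)/7 = -2*X/7)
a(h) = h + 2*h**2 (a(h) = (h**2 + h**2) + h = 2*h**2 + h = h + 2*h**2)
(22074 + U) + a(g(-13)) = (22074 - 14377) + (-2/7*(-13))*(1 + 2*(-2/7*(-13))) = 7697 + 26*(1 + 2*(26/7))/7 = 7697 + 26*(1 + 52/7)/7 = 7697 + (26/7)*(59/7) = 7697 + 1534/49 = 378687/49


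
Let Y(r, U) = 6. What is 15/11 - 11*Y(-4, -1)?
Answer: -711/11 ≈ -64.636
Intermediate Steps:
15/11 - 11*Y(-4, -1) = 15/11 - 11*6 = 15*(1/11) - 66 = 15/11 - 66 = -711/11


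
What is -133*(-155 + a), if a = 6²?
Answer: 15827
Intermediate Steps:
a = 36
-133*(-155 + a) = -133*(-155 + 36) = -133*(-119) = 15827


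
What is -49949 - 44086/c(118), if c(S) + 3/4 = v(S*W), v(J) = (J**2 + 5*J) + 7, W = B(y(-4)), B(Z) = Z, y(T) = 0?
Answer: -1425069/25 ≈ -57003.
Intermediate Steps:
W = 0
v(J) = 7 + J**2 + 5*J
c(S) = 25/4 (c(S) = -3/4 + (7 + (S*0)**2 + 5*(S*0)) = -3/4 + (7 + 0**2 + 5*0) = -3/4 + (7 + 0 + 0) = -3/4 + 7 = 25/4)
-49949 - 44086/c(118) = -49949 - 44086/25/4 = -49949 - 44086*4/25 = -49949 - 176344/25 = -1425069/25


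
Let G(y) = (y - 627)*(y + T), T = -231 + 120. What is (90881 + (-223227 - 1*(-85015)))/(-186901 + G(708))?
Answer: 47331/138544 ≈ 0.34163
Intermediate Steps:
T = -111
G(y) = (-627 + y)*(-111 + y) (G(y) = (y - 627)*(y - 111) = (-627 + y)*(-111 + y))
(90881 + (-223227 - 1*(-85015)))/(-186901 + G(708)) = (90881 + (-223227 - 1*(-85015)))/(-186901 + (69597 + 708² - 738*708)) = (90881 + (-223227 + 85015))/(-186901 + (69597 + 501264 - 522504)) = (90881 - 138212)/(-186901 + 48357) = -47331/(-138544) = -47331*(-1/138544) = 47331/138544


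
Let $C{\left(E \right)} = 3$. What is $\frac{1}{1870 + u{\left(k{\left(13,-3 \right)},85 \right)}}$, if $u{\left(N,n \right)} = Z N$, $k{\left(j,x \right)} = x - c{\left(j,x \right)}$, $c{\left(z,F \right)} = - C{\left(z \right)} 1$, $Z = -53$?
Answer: $\frac{1}{1870} \approx 0.00053476$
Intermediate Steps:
$c{\left(z,F \right)} = -3$ ($c{\left(z,F \right)} = \left(-1\right) 3 \cdot 1 = \left(-3\right) 1 = -3$)
$k{\left(j,x \right)} = 3 + x$ ($k{\left(j,x \right)} = x - -3 = x + 3 = 3 + x$)
$u{\left(N,n \right)} = - 53 N$
$\frac{1}{1870 + u{\left(k{\left(13,-3 \right)},85 \right)}} = \frac{1}{1870 - 53 \left(3 - 3\right)} = \frac{1}{1870 - 0} = \frac{1}{1870 + 0} = \frac{1}{1870}$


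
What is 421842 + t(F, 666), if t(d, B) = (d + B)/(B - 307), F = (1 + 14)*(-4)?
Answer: 151441884/359 ≈ 4.2184e+5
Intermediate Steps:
F = -60 (F = 15*(-4) = -60)
t(d, B) = (B + d)/(-307 + B)
421842 + t(F, 666) = 421842 + (666 - 60)/(-307 + 666) = 421842 + 606/359 = 151441884/359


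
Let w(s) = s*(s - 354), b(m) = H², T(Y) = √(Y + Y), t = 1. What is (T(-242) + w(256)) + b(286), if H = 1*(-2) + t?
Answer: -25087 + 22*I ≈ -25087.0 + 22.0*I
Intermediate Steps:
T(Y) = √2*√Y (T(Y) = √(2*Y) = √2*√Y)
H = -1 (H = 1*(-2) + 1 = -2 + 1 = -1)
b(m) = 1 (b(m) = (-1)² = 1)
w(s) = s*(-354 + s)
(T(-242) + w(256)) + b(286) = (√2*√(-242) + 256*(-354 + 256)) + 1 = (√2*(11*I*√2) + 256*(-98)) + 1 = (22*I - 25088) + 1 = (-25088 + 22*I) + 1 = -25087 + 22*I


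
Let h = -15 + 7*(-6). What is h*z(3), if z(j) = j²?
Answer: -513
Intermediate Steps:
h = -57 (h = -15 - 42 = -57)
h*z(3) = -57*3² = -57*9 = -513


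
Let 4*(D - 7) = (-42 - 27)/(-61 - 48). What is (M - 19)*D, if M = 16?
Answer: -9363/436 ≈ -21.475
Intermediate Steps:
D = 3121/436 (D = 7 + ((-42 - 27)/(-61 - 48))/4 = 7 + (-69/(-109))/4 = 7 + (-69*(-1/109))/4 = 7 + (¼)*(69/109) = 7 + 69/436 = 3121/436 ≈ 7.1583)
(M - 19)*D = (16 - 19)*(3121/436) = -3*3121/436 = -9363/436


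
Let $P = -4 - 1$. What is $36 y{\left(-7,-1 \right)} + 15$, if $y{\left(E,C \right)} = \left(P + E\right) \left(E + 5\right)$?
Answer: $879$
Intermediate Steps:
$P = -5$ ($P = -4 - 1 = -5$)
$y{\left(E,C \right)} = \left(-5 + E\right) \left(5 + E\right)$ ($y{\left(E,C \right)} = \left(-5 + E\right) \left(E + 5\right) = \left(-5 + E\right) \left(5 + E\right)$)
$36 y{\left(-7,-1 \right)} + 15 = 36 \left(-25 + \left(-7\right)^{2}\right) + 15 = 36 \left(-25 + 49\right) + 15 = 36 \cdot 24 + 15 = 864 + 15 = 879$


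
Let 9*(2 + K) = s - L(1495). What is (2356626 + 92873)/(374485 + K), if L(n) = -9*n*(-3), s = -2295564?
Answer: 7348497/344806 ≈ 21.312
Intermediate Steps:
L(n) = 27*n
K = -778649/3 (K = -2 + (-2295564 - 27*1495)/9 = -2 + (-2295564 - 1*40365)/9 = -2 + (-2295564 - 40365)/9 = -2 + (1/9)*(-2335929) = -2 - 778643/3 = -778649/3 ≈ -2.5955e+5)
(2356626 + 92873)/(374485 + K) = (2356626 + 92873)/(374485 - 778649/3) = 2449499/(344806/3) = 2449499*(3/344806) = 7348497/344806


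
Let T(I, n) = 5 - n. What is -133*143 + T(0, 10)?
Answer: -19024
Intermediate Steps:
-133*143 + T(0, 10) = -133*143 + (5 - 1*10) = -19019 + (5 - 10) = -19019 - 5 = -19024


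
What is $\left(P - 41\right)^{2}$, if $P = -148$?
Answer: $35721$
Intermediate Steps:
$\left(P - 41\right)^{2} = \left(-148 - 41\right)^{2} = \left(-189\right)^{2} = 35721$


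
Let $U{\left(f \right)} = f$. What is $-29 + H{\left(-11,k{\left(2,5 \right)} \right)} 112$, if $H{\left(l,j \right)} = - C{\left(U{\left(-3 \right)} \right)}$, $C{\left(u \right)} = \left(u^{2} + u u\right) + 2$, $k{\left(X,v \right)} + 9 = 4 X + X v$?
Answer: $-2269$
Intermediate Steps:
$k{\left(X,v \right)} = -9 + 4 X + X v$ ($k{\left(X,v \right)} = -9 + \left(4 X + X v\right) = -9 + 4 X + X v$)
$C{\left(u \right)} = 2 + 2 u^{2}$ ($C{\left(u \right)} = \left(u^{2} + u^{2}\right) + 2 = 2 u^{2} + 2 = 2 + 2 u^{2}$)
$H{\left(l,j \right)} = -20$ ($H{\left(l,j \right)} = - (2 + 2 \left(-3\right)^{2}) = - (2 + 2 \cdot 9) = - (2 + 18) = \left(-1\right) 20 = -20$)
$-29 + H{\left(-11,k{\left(2,5 \right)} \right)} 112 = -29 - 2240 = -2269$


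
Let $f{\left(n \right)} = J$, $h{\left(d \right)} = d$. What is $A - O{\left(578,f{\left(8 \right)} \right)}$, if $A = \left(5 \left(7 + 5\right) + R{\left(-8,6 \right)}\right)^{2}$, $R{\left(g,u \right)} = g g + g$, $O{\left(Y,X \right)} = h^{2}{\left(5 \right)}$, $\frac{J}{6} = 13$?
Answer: $13431$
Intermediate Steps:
$J = 78$ ($J = 6 \cdot 13 = 78$)
$f{\left(n \right)} = 78$
$O{\left(Y,X \right)} = 25$ ($O{\left(Y,X \right)} = 5^{2} = 25$)
$R{\left(g,u \right)} = g + g^{2}$ ($R{\left(g,u \right)} = g^{2} + g = g + g^{2}$)
$A = 13456$ ($A = \left(5 \left(7 + 5\right) - 8 \left(1 - 8\right)\right)^{2} = \left(5 \cdot 12 - -56\right)^{2} = \left(60 + 56\right)^{2} = 116^{2} = 13456$)
$A - O{\left(578,f{\left(8 \right)} \right)} = 13456 - 25 = 13431$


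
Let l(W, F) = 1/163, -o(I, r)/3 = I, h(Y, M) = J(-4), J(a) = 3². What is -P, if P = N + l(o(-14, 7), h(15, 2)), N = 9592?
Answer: -1563497/163 ≈ -9592.0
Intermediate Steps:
J(a) = 9
h(Y, M) = 9
o(I, r) = -3*I
l(W, F) = 1/163
P = 1563497/163 (P = 9592 + 1/163 = 1563497/163 ≈ 9592.0)
-P = -1*1563497/163 = -1563497/163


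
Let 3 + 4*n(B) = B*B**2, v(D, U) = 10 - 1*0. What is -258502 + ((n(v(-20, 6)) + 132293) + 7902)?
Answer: -472231/4 ≈ -1.1806e+5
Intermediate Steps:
v(D, U) = 10 (v(D, U) = 10 + 0 = 10)
n(B) = -3/4 + B**3/4 (n(B) = -3/4 + (B*B**2)/4 = -3/4 + B**3/4)
-258502 + ((n(v(-20, 6)) + 132293) + 7902) = -258502 + (((-3/4 + (1/4)*10**3) + 132293) + 7902) = -258502 + (((-3/4 + (1/4)*1000) + 132293) + 7902) = -258502 + (((-3/4 + 250) + 132293) + 7902) = -258502 + ((997/4 + 132293) + 7902) = -258502 + (530169/4 + 7902) = -258502 + 561777/4 = -472231/4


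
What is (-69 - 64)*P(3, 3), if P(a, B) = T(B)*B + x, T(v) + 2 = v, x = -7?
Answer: 532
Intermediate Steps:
T(v) = -2 + v
P(a, B) = -7 + B*(-2 + B) (P(a, B) = (-2 + B)*B - 7 = B*(-2 + B) - 7 = -7 + B*(-2 + B))
(-69 - 64)*P(3, 3) = (-69 - 64)*(-7 + 3*(-2 + 3)) = -133*(-7 + 3*1) = -133*(-7 + 3) = -133*(-4) = 532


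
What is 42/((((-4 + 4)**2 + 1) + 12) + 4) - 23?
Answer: -349/17 ≈ -20.529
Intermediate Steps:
42/((((-4 + 4)**2 + 1) + 12) + 4) - 23 = 42/(((0**2 + 1) + 12) + 4) - 23 = 42/(((0 + 1) + 12) + 4) - 23 = 42/((1 + 12) + 4) - 23 = 42/(13 + 4) - 23 = 42/17 - 23 = -349/17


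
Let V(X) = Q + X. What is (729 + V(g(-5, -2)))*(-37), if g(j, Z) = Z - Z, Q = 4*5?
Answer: -27713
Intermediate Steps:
Q = 20
g(j, Z) = 0
V(X) = 20 + X
(729 + V(g(-5, -2)))*(-37) = (729 + (20 + 0))*(-37) = (729 + 20)*(-37) = 749*(-37) = -27713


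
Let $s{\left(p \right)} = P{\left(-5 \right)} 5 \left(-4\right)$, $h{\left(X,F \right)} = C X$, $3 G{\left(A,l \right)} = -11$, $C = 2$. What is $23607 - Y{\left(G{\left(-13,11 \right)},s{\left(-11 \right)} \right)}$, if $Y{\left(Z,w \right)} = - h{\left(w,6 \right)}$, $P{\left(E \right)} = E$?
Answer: $23807$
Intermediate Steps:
$G{\left(A,l \right)} = - \frac{11}{3}$ ($G{\left(A,l \right)} = \frac{1}{3} \left(-11\right) = - \frac{11}{3}$)
$h{\left(X,F \right)} = 2 X$
$s{\left(p \right)} = 100$ ($s{\left(p \right)} = \left(-5\right) 5 \left(-4\right) = \left(-25\right) \left(-4\right) = 100$)
$Y{\left(Z,w \right)} = - 2 w$
$23607 - Y{\left(G{\left(-13,11 \right)},s{\left(-11 \right)} \right)} = 23607 - \left(-2\right) 100 = 23607 - -200 = 23607 + 200 = 23807$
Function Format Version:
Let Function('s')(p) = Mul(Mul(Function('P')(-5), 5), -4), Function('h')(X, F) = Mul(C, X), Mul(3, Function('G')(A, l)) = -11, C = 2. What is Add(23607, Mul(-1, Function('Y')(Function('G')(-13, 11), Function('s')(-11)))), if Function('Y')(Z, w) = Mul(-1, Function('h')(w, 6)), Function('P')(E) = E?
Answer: 23807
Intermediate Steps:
Function('G')(A, l) = Rational(-11, 3) (Function('G')(A, l) = Mul(Rational(1, 3), -11) = Rational(-11, 3))
Function('h')(X, F) = Mul(2, X)
Function('s')(p) = 100 (Function('s')(p) = Mul(Mul(-5, 5), -4) = Mul(-25, -4) = 100)
Function('Y')(Z, w) = Mul(-2, w) (Function('Y')(Z, w) = Mul(-1, Mul(2, w)) = Mul(-2, w))
Add(23607, Mul(-1, Function('Y')(Function('G')(-13, 11), Function('s')(-11)))) = Add(23607, Mul(-1, Mul(-2, 100))) = Add(23607, Mul(-1, -200)) = Add(23607, 200) = 23807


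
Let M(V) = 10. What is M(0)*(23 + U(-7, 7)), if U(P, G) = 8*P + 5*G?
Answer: 20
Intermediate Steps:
U(P, G) = 5*G + 8*P
M(0)*(23 + U(-7, 7)) = 10*(23 + (5*7 + 8*(-7))) = 10*(23 + (35 - 56)) = 10*(23 - 21) = 10*2 = 20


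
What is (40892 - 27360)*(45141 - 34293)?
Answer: 146795136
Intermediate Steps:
(40892 - 27360)*(45141 - 34293) = 13532*10848 = 146795136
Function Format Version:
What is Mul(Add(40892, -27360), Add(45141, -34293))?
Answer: 146795136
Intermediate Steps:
Mul(Add(40892, -27360), Add(45141, -34293)) = Mul(13532, 10848) = 146795136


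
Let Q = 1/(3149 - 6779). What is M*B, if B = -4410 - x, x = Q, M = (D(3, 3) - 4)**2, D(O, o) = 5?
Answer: -16008299/3630 ≈ -4410.0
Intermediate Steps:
Q = -1/3630 (Q = 1/(-3630) = -1/3630 ≈ -0.00027548)
M = 1 (M = (5 - 4)**2 = 1**2 = 1)
x = -1/3630 ≈ -0.00027548
B = -16008299/3630 (B = -4410 - 1*(-1/3630) = -4410 + 1/3630 = -16008299/3630 ≈ -4410.0)
M*B = 1*(-16008299/3630) = -16008299/3630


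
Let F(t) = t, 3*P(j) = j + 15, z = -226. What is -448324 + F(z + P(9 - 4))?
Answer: -1345630/3 ≈ -4.4854e+5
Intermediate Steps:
P(j) = 5 + j/3 (P(j) = (j + 15)/3 = (15 + j)/3 = 5 + j/3)
-448324 + F(z + P(9 - 4)) = -448324 + (-226 + (5 + (9 - 4)/3)) = -448324 + (-226 + (5 + (1/3)*5)) = -448324 + (-226 + (5 + 5/3)) = -448324 + (-226 + 20/3) = -448324 - 658/3 = -1345630/3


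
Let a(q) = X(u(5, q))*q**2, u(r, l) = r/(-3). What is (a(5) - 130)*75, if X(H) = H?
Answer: -12875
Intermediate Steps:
u(r, l) = -r/3 (u(r, l) = r*(-1/3) = -r/3)
a(q) = -5*q**2/3 (a(q) = (-1/3*5)*q**2 = -5*q**2/3)
(a(5) - 130)*75 = (-5/3*5**2 - 130)*75 = (-5/3*25 - 130)*75 = (-125/3 - 130)*75 = -515/3*75 = -12875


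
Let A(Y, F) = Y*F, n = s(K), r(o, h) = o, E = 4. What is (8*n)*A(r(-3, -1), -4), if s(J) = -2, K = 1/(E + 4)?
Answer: -192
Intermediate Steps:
K = ⅛ (K = 1/(4 + 4) = 1/8 = ⅛ ≈ 0.12500)
n = -2
A(Y, F) = F*Y
(8*n)*A(r(-3, -1), -4) = (8*(-2))*(-4*(-3)) = -16*12 = -192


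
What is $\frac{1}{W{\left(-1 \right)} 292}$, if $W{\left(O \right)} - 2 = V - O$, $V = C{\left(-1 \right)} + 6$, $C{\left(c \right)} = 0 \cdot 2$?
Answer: $\frac{1}{2628} \approx 0.00038052$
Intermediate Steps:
$C{\left(c \right)} = 0$
$V = 6$ ($V = 0 + 6 = 6$)
$W{\left(O \right)} = 8 - O$ ($W{\left(O \right)} = 2 - \left(-6 + O\right) = 8 - O$)
$\frac{1}{W{\left(-1 \right)} 292} = \frac{1}{\left(8 - -1\right) 292} = \frac{1}{\left(8 + 1\right) 292} = \frac{1}{9 \cdot 292} = \frac{1}{2628}$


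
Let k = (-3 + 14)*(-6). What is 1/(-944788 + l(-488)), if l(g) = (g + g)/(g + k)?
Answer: -277/261705788 ≈ -1.0584e-6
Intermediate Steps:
k = -66 (k = 11*(-6) = -66)
l(g) = 2*g/(-66 + g) (l(g) = (g + g)/(g - 66) = (2*g)/(-66 + g) = 2*g/(-66 + g))
1/(-944788 + l(-488)) = 1/(-944788 + 2*(-488)/(-66 - 488)) = 1/(-944788 + 2*(-488)/(-554)) = 1/(-944788 + 2*(-488)*(-1/554)) = 1/(-944788 + 488/277) = 1/(-261705788/277) = -277/261705788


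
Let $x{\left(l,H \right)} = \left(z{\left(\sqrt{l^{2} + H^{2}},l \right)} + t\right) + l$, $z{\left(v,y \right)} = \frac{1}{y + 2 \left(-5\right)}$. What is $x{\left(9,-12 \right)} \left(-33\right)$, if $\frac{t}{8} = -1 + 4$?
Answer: $-1056$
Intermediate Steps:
$t = 24$ ($t = 8 \left(-1 + 4\right) = 8 \cdot 3 = 24$)
$z{\left(v,y \right)} = \frac{1}{-10 + y}$ ($z{\left(v,y \right)} = \frac{1}{y - 10} = \frac{1}{-10 + y}$)
$x{\left(l,H \right)} = 24 + l + \frac{1}{-10 + l}$ ($x{\left(l,H \right)} = \left(\frac{1}{-10 + l} + 24\right) + l = \left(24 + \frac{1}{-10 + l}\right) + l = 24 + l + \frac{1}{-10 + l}$)
$x{\left(9,-12 \right)} \left(-33\right) = \frac{1 + \left(-10 + 9\right) \left(24 + 9\right)}{-10 + 9} \left(-33\right) = \frac{1 - 33}{-1} \left(-33\right) = - (1 - 33) \left(-33\right) = \left(-1\right) \left(-32\right) \left(-33\right) = 32 \left(-33\right) = -1056$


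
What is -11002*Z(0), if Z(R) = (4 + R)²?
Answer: -176032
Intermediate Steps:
-11002*Z(0) = -11002*(4 + 0)² = -11002*4² = -11002*16 = -176032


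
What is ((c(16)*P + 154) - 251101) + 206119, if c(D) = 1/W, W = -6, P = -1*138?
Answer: -44805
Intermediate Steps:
P = -138
c(D) = -⅙ (c(D) = 1/(-6) = -⅙)
((c(16)*P + 154) - 251101) + 206119 = ((-⅙*(-138) + 154) - 251101) + 206119 = ((23 + 154) - 251101) + 206119 = (177 - 251101) + 206119 = -250924 + 206119 = -44805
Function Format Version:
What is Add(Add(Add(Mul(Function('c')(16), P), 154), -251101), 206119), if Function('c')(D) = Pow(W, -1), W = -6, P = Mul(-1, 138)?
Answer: -44805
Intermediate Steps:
P = -138
Function('c')(D) = Rational(-1, 6) (Function('c')(D) = Pow(-6, -1) = Rational(-1, 6))
Add(Add(Add(Mul(Function('c')(16), P), 154), -251101), 206119) = Add(Add(Add(Mul(Rational(-1, 6), -138), 154), -251101), 206119) = Add(Add(Add(23, 154), -251101), 206119) = Add(Add(177, -251101), 206119) = Add(-250924, 206119) = -44805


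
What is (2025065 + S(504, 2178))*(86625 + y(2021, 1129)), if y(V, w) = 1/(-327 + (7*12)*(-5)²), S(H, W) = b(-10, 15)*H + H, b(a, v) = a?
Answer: 310325221580654/1773 ≈ 1.7503e+11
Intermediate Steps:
S(H, W) = -9*H (S(H, W) = -10*H + H = -9*H)
y(V, w) = 1/1773 (y(V, w) = 1/(-327 + 84*25) = 1/(-327 + 2100) = 1/1773)
(2025065 + S(504, 2178))*(86625 + y(2021, 1129)) = (2025065 - 9*504)*(86625 + 1/1773) = (2025065 - 4536)*(153586126/1773) = 2020529*(153586126/1773) = 310325221580654/1773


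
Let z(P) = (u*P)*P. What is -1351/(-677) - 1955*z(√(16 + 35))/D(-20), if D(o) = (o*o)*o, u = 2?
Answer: 14580857/541600 ≈ 26.922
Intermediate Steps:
z(P) = 2*P² (z(P) = (2*P)*P = 2*P²)
D(o) = o³ (D(o) = o²*o = o³)
-1351/(-677) - 1955*z(√(16 + 35))/D(-20) = -1351/(-677) - 1955/((-20)³/((2*(√(16 + 35))²))) = -1351*(-1/677) - 1955/((-8000/(2*(√51)²))) = 1351/677 - 1955/((-8000/(2*51))) = 1351/677 - 1955/((-8000/102)) = 1351/677 - 1955/((-8000*1/102)) = 1351/677 - 1955/(-4000/51) = 1351/677 - 1955*(-51/4000) = 1351/677 + 19941/800 = 14580857/541600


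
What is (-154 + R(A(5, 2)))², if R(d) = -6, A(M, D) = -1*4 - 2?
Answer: 25600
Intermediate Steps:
A(M, D) = -6 (A(M, D) = -4 - 2 = -6)
(-154 + R(A(5, 2)))² = (-154 - 6)² = (-160)² = 25600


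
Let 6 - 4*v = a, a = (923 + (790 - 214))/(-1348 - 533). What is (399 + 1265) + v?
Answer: 12532721/7524 ≈ 1665.7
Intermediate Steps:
a = -1499/1881 (a = (923 + 576)/(-1881) = 1499*(-1/1881) = -1499/1881 ≈ -0.79692)
v = 12785/7524 (v = 3/2 - ¼*(-1499/1881) = 3/2 + 1499/7524 = 12785/7524 ≈ 1.6992)
(399 + 1265) + v = (399 + 1265) + 12785/7524 = 1664 + 12785/7524 = 12532721/7524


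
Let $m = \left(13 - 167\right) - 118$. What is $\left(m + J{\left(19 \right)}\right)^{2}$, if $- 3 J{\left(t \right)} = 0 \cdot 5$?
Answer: $73984$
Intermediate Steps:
$m = -272$ ($m = -154 - 118 = -272$)
$J{\left(t \right)} = 0$ ($J{\left(t \right)} = - \frac{0 \cdot 5}{3} = \left(- \frac{1}{3}\right) 0 = 0$)
$\left(m + J{\left(19 \right)}\right)^{2} = \left(-272 + 0\right)^{2} = \left(-272\right)^{2} = 73984$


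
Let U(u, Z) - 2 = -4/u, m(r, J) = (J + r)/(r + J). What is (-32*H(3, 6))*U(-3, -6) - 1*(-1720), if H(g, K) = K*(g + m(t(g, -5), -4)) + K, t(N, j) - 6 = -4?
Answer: -1480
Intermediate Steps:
t(N, j) = 2 (t(N, j) = 6 - 4 = 2)
m(r, J) = 1 (m(r, J) = (J + r)/(J + r) = 1)
U(u, Z) = 2 - 4/u
H(g, K) = K + K*(1 + g) (H(g, K) = K*(g + 1) + K = K*(1 + g) + K = K + K*(1 + g))
(-32*H(3, 6))*U(-3, -6) - 1*(-1720) = (-192*(2 + 3))*(2 - 4/(-3)) - 1*(-1720) = (-192*5)*(2 - 4*(-⅓)) + 1720 = (-32*30)*(2 + 4/3) + 1720 = -960*10/3 + 1720 = -3200 + 1720 = -1480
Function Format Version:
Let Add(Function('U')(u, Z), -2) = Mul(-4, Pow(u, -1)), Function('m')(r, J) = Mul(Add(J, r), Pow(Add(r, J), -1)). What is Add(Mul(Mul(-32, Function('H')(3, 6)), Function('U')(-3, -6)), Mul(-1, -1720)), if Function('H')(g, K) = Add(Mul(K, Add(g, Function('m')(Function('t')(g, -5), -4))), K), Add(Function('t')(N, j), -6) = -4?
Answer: -1480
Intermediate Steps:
Function('t')(N, j) = 2 (Function('t')(N, j) = Add(6, -4) = 2)
Function('m')(r, J) = 1 (Function('m')(r, J) = Mul(Add(J, r), Pow(Add(J, r), -1)) = 1)
Function('U')(u, Z) = Add(2, Mul(-4, Pow(u, -1)))
Function('H')(g, K) = Add(K, Mul(K, Add(1, g))) (Function('H')(g, K) = Add(Mul(K, Add(g, 1)), K) = Add(Mul(K, Add(1, g)), K) = Add(K, Mul(K, Add(1, g))))
Add(Mul(Mul(-32, Function('H')(3, 6)), Function('U')(-3, -6)), Mul(-1, -1720)) = Add(Mul(Mul(-32, Mul(6, Add(2, 3))), Add(2, Mul(-4, Pow(-3, -1)))), Mul(-1, -1720)) = Add(Mul(Mul(-32, Mul(6, 5)), Add(2, Mul(-4, Rational(-1, 3)))), 1720) = Add(Mul(Mul(-32, 30), Add(2, Rational(4, 3))), 1720) = Add(Mul(-960, Rational(10, 3)), 1720) = Add(-3200, 1720) = -1480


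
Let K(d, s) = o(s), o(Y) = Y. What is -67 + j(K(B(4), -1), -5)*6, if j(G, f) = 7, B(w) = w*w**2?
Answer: -25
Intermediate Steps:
B(w) = w**3
K(d, s) = s
-67 + j(K(B(4), -1), -5)*6 = -67 + 7*6 = -67 + 42 = -25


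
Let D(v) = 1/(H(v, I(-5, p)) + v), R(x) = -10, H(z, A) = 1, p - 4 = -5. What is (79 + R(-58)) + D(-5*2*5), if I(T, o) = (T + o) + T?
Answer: 3380/49 ≈ 68.980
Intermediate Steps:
p = -1 (p = 4 - 5 = -1)
I(T, o) = o + 2*T
D(v) = 1/(1 + v)
(79 + R(-58)) + D(-5*2*5) = (79 - 10) + 1/(1 - 5*2*5) = 69 + 1/(1 - 10*5) = 69 + 1/(1 - 50) = 69 + 1/(-49) = 69 - 1/49 = 3380/49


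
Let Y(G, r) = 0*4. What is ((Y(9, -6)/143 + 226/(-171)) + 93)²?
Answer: 245768329/29241 ≈ 8404.9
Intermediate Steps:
Y(G, r) = 0
((Y(9, -6)/143 + 226/(-171)) + 93)² = ((0/143 + 226/(-171)) + 93)² = ((0*(1/143) + 226*(-1/171)) + 93)² = ((0 - 226/171) + 93)² = (-226/171 + 93)² = (15677/171)² = 245768329/29241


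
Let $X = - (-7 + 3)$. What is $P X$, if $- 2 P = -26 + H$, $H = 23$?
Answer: $6$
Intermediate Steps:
$P = \frac{3}{2}$ ($P = - \frac{-26 + 23}{2} = \left(- \frac{1}{2}\right) \left(-3\right) = \frac{3}{2} \approx 1.5$)
$X = 4$ ($X = \left(-1\right) \left(-4\right) = 4$)
$P X = \frac{3}{2} \cdot 4 = 6$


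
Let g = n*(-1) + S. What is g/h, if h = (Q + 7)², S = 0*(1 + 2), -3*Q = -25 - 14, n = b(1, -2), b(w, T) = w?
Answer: -1/400 ≈ -0.0025000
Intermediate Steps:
n = 1
Q = 13 (Q = -(-25 - 14)/3 = -⅓*(-39) = 13)
S = 0 (S = 0*3 = 0)
g = -1 (g = 1*(-1) + 0 = -1 + 0 = -1)
h = 400 (h = (13 + 7)² = 20² = 400)
g/h = -1/400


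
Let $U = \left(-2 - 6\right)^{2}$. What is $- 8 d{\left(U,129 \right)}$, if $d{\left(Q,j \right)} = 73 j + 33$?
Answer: $-75600$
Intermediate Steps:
$U = 64$ ($U = \left(-8\right)^{2} = 64$)
$d{\left(Q,j \right)} = 33 + 73 j$
$- 8 d{\left(U,129 \right)} = - 8 \left(33 + 73 \cdot 129\right) = - 8 \left(33 + 9417\right) = \left(-8\right) 9450 = -75600$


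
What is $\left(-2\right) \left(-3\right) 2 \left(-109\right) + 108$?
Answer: $-1200$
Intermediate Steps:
$\left(-2\right) \left(-3\right) 2 \left(-109\right) + 108 = 6 \cdot 2 \left(-109\right) + 108 = 12 \left(-109\right) + 108 = -1308 + 108 = -1200$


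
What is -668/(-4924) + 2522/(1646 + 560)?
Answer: 1736492/1357793 ≈ 1.2789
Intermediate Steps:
-668/(-4924) + 2522/(1646 + 560) = -668*(-1/4924) + 2522/2206 = 167/1231 + 2522*(1/2206) = 167/1231 + 1261/1103 = 1736492/1357793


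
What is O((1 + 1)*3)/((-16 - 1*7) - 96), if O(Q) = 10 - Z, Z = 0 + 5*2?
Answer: 0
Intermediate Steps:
Z = 10 (Z = 0 + 10 = 10)
O(Q) = 0 (O(Q) = 10 - 1*10 = 10 - 10 = 0)
O((1 + 1)*3)/((-16 - 1*7) - 96) = 0/((-16 - 1*7) - 96) = 0/((-16 - 7) - 96) = 0/(-23 - 96) = 0/(-119) = 0*(-1/119) = 0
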